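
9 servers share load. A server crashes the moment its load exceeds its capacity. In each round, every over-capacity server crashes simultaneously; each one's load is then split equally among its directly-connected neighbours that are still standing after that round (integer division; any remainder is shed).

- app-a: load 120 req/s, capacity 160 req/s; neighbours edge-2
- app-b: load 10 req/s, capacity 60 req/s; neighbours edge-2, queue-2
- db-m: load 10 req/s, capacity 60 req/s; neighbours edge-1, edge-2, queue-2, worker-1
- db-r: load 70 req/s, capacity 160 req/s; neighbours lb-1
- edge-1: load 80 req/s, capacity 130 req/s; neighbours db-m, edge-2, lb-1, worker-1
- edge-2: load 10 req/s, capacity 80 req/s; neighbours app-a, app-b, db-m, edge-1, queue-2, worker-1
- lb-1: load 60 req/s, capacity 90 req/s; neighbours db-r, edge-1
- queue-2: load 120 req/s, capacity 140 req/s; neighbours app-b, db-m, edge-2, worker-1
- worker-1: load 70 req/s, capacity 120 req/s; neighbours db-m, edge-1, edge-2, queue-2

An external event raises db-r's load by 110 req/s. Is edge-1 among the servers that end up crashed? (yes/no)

Round 1 — db-r at 180 > 160. db-r crashes.
  db-r sheds 180 req/s to lb-1: 180 each.
    lb-1: 60+180 = 240 > 90
Round 2 — lb-1 crashes.
  lb-1 sheds 240 req/s to edge-1: 240 each.
    edge-1: 80+240 = 320 > 130
Round 3 — edge-1 crashes.
  edge-1 sheds 320 req/s to db-m, edge-2, worker-1: 106 each (2 lost).
    db-m: 10+106 = 116 > 60
    edge-2: 10+106 = 116 > 80
    worker-1: 70+106 = 176 > 120
Round 4 — db-m, edge-2, worker-1 crash.
  db-m sheds 116 req/s to queue-2: 116 each.
    queue-2: 120+116 = 236 > 140
  edge-2 sheds 116 req/s to app-a, app-b, queue-2: 38 each (2 lost).
    app-a: 120+38 = 158 ≤ 160
    app-b: 10+38 = 48 ≤ 60
    queue-2: 236+38 = 274 > 140
  worker-1 sheds 176 req/s to queue-2: 176 each.
    queue-2: 274+176 = 450 > 140
Round 5 — queue-2 crashes.
  queue-2 sheds 450 req/s to app-b: 450 each.
    app-b: 48+450 = 498 > 60
Round 6 — app-b crashes.
  app-b sheds 498 req/s: no online neighbours, lost.
No further crashes.

yes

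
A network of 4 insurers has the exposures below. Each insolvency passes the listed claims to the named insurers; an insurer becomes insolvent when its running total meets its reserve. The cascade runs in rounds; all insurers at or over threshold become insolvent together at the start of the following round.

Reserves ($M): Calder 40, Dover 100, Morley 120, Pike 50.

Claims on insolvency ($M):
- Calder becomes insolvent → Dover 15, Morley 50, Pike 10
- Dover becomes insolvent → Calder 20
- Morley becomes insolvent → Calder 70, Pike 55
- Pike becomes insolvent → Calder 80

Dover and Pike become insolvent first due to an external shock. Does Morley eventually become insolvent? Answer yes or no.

no

Round 1 — Dover, Pike become insolvent (initial).
  Calder: +20+80 → 100 ≥ 40
Round 2 — Calder becomes insolvent.
  Morley: +50 → 50 < 120
No further insolvencies.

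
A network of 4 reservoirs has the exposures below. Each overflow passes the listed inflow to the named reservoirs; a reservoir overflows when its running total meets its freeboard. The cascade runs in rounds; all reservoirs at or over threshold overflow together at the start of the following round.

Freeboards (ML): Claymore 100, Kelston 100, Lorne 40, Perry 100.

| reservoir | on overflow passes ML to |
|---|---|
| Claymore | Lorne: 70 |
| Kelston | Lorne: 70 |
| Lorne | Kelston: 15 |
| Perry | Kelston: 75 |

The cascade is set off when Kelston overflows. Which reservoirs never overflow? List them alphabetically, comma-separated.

Round 1 — Kelston overflows (initial).
  Lorne: +70 → 70 ≥ 40
Round 2 — Lorne overflows.
No further overflows.

Claymore, Perry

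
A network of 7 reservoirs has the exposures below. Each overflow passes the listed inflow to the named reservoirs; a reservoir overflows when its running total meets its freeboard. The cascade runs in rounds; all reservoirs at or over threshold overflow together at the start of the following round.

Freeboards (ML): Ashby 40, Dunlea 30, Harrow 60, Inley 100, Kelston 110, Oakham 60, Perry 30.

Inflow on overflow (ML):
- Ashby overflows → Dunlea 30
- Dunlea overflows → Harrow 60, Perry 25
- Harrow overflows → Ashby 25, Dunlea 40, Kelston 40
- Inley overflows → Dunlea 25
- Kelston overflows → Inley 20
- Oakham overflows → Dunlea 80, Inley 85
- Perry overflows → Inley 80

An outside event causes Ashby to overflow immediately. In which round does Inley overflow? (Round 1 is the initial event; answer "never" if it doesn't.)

never

Round 1 — Ashby overflows (initial).
  Dunlea: +30 → 30 ≥ 30
Round 2 — Dunlea overflows.
  Harrow: +60 → 60 ≥ 60
  Perry: +25 → 25 < 30
Round 3 — Harrow overflows.
  Kelston: +40 → 40 < 110
No further overflows.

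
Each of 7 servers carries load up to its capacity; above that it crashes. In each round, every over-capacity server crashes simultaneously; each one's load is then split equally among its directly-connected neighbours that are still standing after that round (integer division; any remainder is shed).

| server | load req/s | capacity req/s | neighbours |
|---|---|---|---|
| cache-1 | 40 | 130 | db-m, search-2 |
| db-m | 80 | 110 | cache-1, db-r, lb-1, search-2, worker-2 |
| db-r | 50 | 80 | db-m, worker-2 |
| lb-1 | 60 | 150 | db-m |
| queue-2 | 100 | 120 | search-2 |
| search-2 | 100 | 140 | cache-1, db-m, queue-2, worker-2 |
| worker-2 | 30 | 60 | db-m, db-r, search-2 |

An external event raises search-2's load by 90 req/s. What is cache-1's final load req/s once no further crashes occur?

129

Round 1 — search-2 at 190 > 140. search-2 crashes.
  search-2 sheds 190 req/s to cache-1, db-m, queue-2, worker-2: 47 each (2 lost).
    cache-1: 40+47 = 87 ≤ 130
    db-m: 80+47 = 127 > 110
    queue-2: 100+47 = 147 > 120
    worker-2: 30+47 = 77 > 60
Round 2 — db-m, queue-2, worker-2 crash.
  db-m sheds 127 req/s to cache-1, db-r, lb-1: 42 each (1 lost).
    cache-1: 87+42 = 129 ≤ 130
    db-r: 50+42 = 92 > 80
    lb-1: 60+42 = 102 ≤ 150
  queue-2 sheds 147 req/s: no online neighbours, lost.
  worker-2 sheds 77 req/s to db-r: 77 each.
    db-r: 92+77 = 169 > 80
Round 3 — db-r crashes.
  db-r sheds 169 req/s: no online neighbours, lost.
No further crashes.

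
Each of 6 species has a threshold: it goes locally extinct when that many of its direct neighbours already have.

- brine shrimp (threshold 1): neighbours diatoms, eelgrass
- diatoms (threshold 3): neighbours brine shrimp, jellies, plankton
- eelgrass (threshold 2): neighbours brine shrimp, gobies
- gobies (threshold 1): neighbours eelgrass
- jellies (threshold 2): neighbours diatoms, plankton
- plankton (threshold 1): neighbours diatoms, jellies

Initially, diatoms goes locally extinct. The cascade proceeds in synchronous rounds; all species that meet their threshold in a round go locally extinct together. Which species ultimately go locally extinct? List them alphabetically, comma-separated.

brine shrimp, diatoms, jellies, plankton

Round 1 — diatoms goes locally extinct (initial).
Round 2 — checking thresholds:
  brine shrimp: 1 of 2 neighbours ≥ 1, goes locally extinct.
  jellies: 1 of 2 neighbours < 2, holds.
  plankton: 1 of 2 neighbours ≥ 1, goes locally extinct.
Round 3 — checking thresholds:
  eelgrass: 1 of 2 neighbours < 2, holds.
  jellies: 2 of 2 neighbours ≥ 2, goes locally extinct.
Round 4 — no new extinctions; cascade stops.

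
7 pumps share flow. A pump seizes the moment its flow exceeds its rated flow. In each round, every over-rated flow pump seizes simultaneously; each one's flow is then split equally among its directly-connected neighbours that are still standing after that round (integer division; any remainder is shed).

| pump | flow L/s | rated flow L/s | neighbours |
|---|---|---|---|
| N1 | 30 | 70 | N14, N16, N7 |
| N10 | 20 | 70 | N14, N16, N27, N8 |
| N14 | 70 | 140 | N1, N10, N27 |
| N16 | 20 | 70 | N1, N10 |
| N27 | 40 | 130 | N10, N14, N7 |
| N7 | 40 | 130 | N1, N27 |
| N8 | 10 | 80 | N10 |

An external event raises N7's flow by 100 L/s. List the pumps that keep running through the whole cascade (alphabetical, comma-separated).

N10, N14, N16, N27, N8

Round 1 — N7 at 140 > 130. N7 seizes.
  N7 sheds 140 L/s to N1, N27: 70 each.
    N1: 30+70 = 100 > 70
    N27: 40+70 = 110 ≤ 130
Round 2 — N1 seizes.
  N1 sheds 100 L/s to N14, N16: 50 each.
    N14: 70+50 = 120 ≤ 140
    N16: 20+50 = 70 ≤ 70
No further seizures.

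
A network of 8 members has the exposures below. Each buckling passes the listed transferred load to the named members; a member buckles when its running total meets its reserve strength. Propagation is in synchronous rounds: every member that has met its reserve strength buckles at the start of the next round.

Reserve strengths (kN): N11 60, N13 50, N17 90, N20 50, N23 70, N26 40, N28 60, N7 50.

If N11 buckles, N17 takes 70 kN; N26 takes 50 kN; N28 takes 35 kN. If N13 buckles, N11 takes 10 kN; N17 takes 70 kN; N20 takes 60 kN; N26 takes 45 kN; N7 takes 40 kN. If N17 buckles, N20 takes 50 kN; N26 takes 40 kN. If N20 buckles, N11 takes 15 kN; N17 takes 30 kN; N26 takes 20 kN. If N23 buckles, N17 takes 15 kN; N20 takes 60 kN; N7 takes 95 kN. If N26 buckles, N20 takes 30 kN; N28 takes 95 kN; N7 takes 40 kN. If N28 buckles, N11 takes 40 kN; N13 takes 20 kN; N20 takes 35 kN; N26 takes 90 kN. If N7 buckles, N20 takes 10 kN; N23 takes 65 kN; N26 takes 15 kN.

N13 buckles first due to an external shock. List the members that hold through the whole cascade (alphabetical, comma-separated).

Round 1 — N13 buckles (initial).
  N11: +10 → 10 < 60
  N17: +70 → 70 < 90
  N20: +60 → 60 ≥ 50
  N26: +45 → 45 ≥ 40
  N7: +40 → 40 < 50
Round 2 — N20, N26 buckle.
  N11: +15 → 25 < 60
  N17: +30 → 100 ≥ 90
  N28: +95 → 95 ≥ 60
  N7: +40 → 80 ≥ 50
Round 3 — N17, N28, N7 buckle.
  N11: +40 → 65 ≥ 60
  N23: +65 → 65 < 70
Round 4 — N11 buckles.
No further bucklings.

N23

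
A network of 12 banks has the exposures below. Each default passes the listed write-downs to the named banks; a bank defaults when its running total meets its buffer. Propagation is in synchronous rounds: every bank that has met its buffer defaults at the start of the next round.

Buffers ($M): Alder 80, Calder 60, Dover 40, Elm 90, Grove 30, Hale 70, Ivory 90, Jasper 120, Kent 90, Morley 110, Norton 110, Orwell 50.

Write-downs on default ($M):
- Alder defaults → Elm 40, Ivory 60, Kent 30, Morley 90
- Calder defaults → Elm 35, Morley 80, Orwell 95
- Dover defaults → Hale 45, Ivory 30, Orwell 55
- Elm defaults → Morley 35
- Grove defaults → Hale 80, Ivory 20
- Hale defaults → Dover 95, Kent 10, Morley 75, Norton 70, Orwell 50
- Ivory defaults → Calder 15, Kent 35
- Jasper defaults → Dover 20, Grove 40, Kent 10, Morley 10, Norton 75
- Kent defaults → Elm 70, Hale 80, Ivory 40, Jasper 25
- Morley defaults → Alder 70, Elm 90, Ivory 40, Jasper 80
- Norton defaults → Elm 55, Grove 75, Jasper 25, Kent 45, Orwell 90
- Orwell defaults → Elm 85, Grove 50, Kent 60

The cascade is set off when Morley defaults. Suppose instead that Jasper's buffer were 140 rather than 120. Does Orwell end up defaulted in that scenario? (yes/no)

With Jasper's buffer at 140:
Round 1 — Morley defaults (initial).
  Alder: +70 → 70 < 80
  Elm: +90 → 90 ≥ 90
  Ivory: +40 → 40 < 90
  Jasper: +80 → 80 < 140
Round 2 — Elm defaults.
No further defaults.

no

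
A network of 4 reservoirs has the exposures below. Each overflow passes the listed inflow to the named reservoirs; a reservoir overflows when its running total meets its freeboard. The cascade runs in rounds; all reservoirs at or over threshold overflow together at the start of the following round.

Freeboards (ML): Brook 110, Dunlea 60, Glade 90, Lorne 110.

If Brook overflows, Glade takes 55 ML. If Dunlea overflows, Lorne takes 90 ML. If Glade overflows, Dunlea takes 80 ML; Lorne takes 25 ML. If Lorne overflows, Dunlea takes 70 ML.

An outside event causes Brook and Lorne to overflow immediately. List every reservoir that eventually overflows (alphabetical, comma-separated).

Brook, Dunlea, Lorne

Round 1 — Brook, Lorne overflow (initial).
  Dunlea: +70 → 70 ≥ 60
  Glade: +55 → 55 < 90
Round 2 — Dunlea overflows.
No further overflows.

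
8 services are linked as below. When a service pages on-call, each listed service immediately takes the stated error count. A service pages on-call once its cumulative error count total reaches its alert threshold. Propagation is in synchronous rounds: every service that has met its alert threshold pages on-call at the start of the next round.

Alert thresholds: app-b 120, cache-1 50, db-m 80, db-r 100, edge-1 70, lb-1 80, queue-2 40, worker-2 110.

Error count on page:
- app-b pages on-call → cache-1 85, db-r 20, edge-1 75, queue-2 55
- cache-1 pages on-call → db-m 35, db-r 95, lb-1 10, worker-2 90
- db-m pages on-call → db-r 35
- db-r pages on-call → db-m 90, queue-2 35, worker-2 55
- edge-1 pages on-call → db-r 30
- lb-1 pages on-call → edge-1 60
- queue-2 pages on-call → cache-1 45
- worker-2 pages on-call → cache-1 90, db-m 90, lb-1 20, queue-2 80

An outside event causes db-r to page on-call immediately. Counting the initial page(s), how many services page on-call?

Round 1 — db-r pages on-call (initial).
  db-m: +90 → 90 ≥ 80
  queue-2: +35 → 35 < 40
  worker-2: +55 → 55 < 110
Round 2 — db-m pages on-call.
No further pages.

2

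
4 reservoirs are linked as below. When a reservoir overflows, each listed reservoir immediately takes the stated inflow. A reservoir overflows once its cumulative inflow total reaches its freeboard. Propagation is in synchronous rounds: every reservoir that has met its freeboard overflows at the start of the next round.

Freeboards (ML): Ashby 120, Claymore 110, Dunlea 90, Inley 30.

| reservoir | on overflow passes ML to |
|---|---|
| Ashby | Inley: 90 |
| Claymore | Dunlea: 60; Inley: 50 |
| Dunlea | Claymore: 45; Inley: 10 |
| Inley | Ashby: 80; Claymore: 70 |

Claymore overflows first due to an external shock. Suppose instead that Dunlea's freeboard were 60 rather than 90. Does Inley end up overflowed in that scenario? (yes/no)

With Dunlea's freeboard at 60:
Round 1 — Claymore overflows (initial).
  Dunlea: +60 → 60 ≥ 60
  Inley: +50 → 50 ≥ 30
Round 2 — Dunlea, Inley overflow.
  Ashby: +80 → 80 < 120
No further overflows.

yes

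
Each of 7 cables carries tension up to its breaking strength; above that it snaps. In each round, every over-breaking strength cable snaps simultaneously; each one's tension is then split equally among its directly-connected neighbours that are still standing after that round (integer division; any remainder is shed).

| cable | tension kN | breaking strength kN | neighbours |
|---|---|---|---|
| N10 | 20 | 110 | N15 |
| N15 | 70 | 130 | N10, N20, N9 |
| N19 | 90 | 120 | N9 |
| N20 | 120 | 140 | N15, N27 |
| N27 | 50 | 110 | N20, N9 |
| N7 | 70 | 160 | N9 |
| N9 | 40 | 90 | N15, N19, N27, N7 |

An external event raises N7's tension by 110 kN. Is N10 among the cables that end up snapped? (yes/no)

no

Round 1 — N7 at 180 > 160. N7 snaps.
  N7 sheds 180 kN to N9: 180 each.
    N9: 40+180 = 220 > 90
Round 2 — N9 snaps.
  N9 sheds 220 kN to N15, N19, N27: 73 each (1 lost).
    N15: 70+73 = 143 > 130
    N19: 90+73 = 163 > 120
    N27: 50+73 = 123 > 110
Round 3 — N15, N19, N27 snap.
  N15 sheds 143 kN to N10, N20: 71 each (1 lost).
    N10: 20+71 = 91 ≤ 110
    N20: 120+71 = 191 > 140
  N19 sheds 163 kN: no online neighbours, lost.
  N27 sheds 123 kN to N20: 123 each.
    N20: 191+123 = 314 > 140
Round 4 — N20 snaps.
  N20 sheds 314 kN: no online neighbours, lost.
No further breaks.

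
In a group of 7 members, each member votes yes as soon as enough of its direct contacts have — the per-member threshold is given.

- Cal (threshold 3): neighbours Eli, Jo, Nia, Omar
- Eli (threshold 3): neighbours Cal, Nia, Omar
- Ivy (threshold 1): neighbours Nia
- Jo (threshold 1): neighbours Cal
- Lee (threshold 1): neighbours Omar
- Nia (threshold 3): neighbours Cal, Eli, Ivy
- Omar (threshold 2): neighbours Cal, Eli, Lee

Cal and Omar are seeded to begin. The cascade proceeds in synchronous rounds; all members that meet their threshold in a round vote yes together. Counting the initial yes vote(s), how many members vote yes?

4

Round 1 — Cal, Omar vote yes (initial).
Round 2 — checking thresholds:
  Eli: 2 of 3 neighbours < 3, not yet.
  Jo: 1 of 1 neighbours ≥ 1, votes yes.
  Lee: 1 of 1 neighbours ≥ 1, votes yes.
  Nia: 1 of 3 neighbours < 3, not yet.
Round 3 — no new yes votes; cascade stops.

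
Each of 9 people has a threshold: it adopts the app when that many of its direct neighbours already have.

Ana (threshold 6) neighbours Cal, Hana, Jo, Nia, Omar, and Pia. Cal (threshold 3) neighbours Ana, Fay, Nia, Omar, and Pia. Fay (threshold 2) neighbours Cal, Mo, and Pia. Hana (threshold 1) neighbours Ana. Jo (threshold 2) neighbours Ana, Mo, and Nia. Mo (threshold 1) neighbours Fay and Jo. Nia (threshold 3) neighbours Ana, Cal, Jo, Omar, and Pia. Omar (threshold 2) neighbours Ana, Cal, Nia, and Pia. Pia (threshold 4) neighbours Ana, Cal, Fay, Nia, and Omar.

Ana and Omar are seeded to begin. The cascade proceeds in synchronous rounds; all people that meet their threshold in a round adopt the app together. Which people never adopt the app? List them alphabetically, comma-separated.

Round 1 — Ana, Omar adopt the app (initial).
Round 2 — checking thresholds:
  Cal: 2 of 5 neighbours < 3, holds.
  Hana: 1 of 1 neighbours ≥ 1, adopts the app.
  Jo: 1 of 3 neighbours < 2, holds.
  Nia: 2 of 5 neighbours < 3, holds.
  Pia: 2 of 5 neighbours < 4, holds.
Round 3 — no new adoptions; cascade stops.

Cal, Fay, Jo, Mo, Nia, Pia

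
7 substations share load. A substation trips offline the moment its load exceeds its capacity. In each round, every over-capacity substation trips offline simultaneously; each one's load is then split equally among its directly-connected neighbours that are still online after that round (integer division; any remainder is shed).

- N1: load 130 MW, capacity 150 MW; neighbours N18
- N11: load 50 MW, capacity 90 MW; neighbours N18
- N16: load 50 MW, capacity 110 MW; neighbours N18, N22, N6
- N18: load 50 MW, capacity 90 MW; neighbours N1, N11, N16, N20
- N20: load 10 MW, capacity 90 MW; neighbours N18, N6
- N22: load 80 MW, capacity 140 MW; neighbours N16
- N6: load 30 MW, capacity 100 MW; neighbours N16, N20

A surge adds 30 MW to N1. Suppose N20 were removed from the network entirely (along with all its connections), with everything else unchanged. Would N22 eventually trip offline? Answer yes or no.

With N20 removed:
Round 1 — N1 at 160 > 150. N1 trips offline.
  N1 sheds 160 MW to N18: 160 each.
    N18: 50+160 = 210 > 90
Round 2 — N18 trips offline.
  N18 sheds 210 MW to N11, N16: 105 each.
    N11: 50+105 = 155 > 90
    N16: 50+105 = 155 > 110
Round 3 — N11, N16 trip offline.
  N11 sheds 155 MW: no online neighbours, lost.
  N16 sheds 155 MW to N22, N6: 77 each (1 lost).
    N22: 80+77 = 157 > 140
    N6: 30+77 = 107 > 100
Round 4 — N22, N6 trip offline.
  N22 sheds 157 MW: no online neighbours, lost.
  N6 sheds 107 MW: no online neighbours, lost.
No further trips.

yes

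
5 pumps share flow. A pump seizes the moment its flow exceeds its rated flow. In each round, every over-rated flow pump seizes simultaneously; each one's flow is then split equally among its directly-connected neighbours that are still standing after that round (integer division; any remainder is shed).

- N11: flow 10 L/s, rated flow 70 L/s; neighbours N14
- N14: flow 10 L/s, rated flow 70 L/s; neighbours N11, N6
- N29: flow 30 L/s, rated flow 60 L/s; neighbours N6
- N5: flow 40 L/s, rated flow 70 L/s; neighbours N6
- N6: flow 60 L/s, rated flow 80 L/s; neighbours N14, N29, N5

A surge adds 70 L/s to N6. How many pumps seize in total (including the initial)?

Round 1 — N6 at 130 > 80. N6 seizes.
  N6 sheds 130 L/s to N14, N29, N5: 43 each (1 lost).
    N14: 10+43 = 53 ≤ 70
    N29: 30+43 = 73 > 60
    N5: 40+43 = 83 > 70
Round 2 — N29, N5 seize.
  N29 sheds 73 L/s: no online neighbours, lost.
  N5 sheds 83 L/s: no online neighbours, lost.
No further seizures.

3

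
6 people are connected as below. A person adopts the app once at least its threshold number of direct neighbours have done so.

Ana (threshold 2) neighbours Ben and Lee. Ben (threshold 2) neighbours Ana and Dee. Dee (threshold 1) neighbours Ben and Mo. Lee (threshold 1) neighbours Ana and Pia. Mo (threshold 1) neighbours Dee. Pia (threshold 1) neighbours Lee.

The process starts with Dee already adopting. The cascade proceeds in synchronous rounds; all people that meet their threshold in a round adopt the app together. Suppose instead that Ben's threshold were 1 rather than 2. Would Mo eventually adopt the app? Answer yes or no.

With Ben's threshold at 1:
Round 1 — Dee adopts the app (initial).
Round 2 — checking thresholds:
  Ben: 1 of 2 neighbours ≥ 1, adopts the app.
  Mo: 1 of 1 neighbours ≥ 1, adopts the app.
Round 3 — no new adoptions; cascade stops.

yes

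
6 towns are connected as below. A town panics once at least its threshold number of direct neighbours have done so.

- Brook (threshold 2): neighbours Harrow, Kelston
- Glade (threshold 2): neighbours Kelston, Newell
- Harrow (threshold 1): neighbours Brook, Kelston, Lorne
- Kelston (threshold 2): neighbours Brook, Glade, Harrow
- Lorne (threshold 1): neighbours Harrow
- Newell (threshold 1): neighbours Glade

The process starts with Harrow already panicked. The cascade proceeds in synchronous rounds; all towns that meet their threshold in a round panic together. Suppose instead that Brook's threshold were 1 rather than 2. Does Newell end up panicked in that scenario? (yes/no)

With Brook's threshold at 1:
Round 1 — Harrow panics (initial).
Round 2 — checking thresholds:
  Brook: 1 of 2 neighbours ≥ 1, panics.
  Kelston: 1 of 3 neighbours < 2, not yet.
  Lorne: 1 of 1 neighbours ≥ 1, panics.
Round 3 — checking thresholds:
  Kelston: 2 of 3 neighbours ≥ 2, panics.
Round 4 — no new panics; cascade stops.

no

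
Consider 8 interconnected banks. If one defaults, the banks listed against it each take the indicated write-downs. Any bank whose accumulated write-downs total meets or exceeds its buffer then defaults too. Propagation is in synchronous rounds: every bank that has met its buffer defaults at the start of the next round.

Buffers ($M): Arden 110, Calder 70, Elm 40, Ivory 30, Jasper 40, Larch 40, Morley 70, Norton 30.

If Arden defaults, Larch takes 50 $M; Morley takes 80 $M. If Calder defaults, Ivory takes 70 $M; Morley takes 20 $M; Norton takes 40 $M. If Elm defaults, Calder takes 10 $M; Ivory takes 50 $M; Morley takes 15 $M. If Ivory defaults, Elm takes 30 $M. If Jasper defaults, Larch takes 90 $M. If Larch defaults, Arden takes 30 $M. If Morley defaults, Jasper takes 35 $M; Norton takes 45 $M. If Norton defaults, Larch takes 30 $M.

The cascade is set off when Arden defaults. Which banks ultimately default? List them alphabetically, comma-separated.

Arden, Larch, Morley, Norton

Round 1 — Arden defaults (initial).
  Larch: +50 → 50 ≥ 40
  Morley: +80 → 80 ≥ 70
Round 2 — Larch, Morley default.
  Jasper: +35 → 35 < 40
  Norton: +45 → 45 ≥ 30
Round 3 — Norton defaults.
No further defaults.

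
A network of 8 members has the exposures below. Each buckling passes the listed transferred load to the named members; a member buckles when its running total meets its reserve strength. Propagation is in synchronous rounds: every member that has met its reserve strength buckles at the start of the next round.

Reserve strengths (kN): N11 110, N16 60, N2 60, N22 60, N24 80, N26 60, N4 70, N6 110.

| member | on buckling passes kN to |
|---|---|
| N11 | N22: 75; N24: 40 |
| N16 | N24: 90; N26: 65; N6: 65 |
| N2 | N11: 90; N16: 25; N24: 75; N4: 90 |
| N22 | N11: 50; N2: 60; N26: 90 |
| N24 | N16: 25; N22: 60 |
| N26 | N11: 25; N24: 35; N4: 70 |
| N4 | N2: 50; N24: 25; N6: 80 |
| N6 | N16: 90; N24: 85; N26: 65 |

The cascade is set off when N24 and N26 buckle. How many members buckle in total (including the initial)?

6

Round 1 — N24, N26 buckle (initial).
  N11: +25 → 25 < 110
  N16: +25 → 25 < 60
  N22: +60 → 60 ≥ 60
  N4: +70 → 70 ≥ 70
Round 2 — N22, N4 buckle.
  N11: +50 → 75 < 110
  N2: +60+50 → 110 ≥ 60
  N6: +80 → 80 < 110
Round 3 — N2 buckles.
  N11: +90 → 165 ≥ 110
  N16: +25 → 50 < 60
Round 4 — N11 buckles.
No further bucklings.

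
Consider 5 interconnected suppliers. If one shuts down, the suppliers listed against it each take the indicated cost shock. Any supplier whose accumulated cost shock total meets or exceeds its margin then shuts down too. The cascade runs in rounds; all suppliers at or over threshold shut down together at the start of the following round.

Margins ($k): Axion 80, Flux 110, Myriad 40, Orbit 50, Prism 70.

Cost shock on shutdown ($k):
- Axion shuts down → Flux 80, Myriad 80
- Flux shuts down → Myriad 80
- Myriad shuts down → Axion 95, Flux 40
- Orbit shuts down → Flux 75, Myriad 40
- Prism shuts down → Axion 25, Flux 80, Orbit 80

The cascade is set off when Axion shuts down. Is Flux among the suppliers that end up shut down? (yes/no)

yes

Round 1 — Axion shuts down (initial).
  Flux: +80 → 80 < 110
  Myriad: +80 → 80 ≥ 40
Round 2 — Myriad shuts down.
  Flux: +40 → 120 ≥ 110
Round 3 — Flux shuts down.
No further shutdowns.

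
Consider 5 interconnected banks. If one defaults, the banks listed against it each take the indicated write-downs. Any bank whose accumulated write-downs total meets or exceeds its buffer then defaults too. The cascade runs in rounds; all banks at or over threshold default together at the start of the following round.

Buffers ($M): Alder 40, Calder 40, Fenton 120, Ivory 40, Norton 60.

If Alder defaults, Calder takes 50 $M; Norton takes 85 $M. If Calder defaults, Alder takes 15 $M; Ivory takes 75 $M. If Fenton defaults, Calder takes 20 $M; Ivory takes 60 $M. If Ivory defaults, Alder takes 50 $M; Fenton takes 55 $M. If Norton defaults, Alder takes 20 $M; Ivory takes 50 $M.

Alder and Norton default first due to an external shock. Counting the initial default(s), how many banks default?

4

Round 1 — Alder, Norton default (initial).
  Calder: +50 → 50 ≥ 40
  Ivory: +50 → 50 ≥ 40
Round 2 — Calder, Ivory default.
  Fenton: +55 → 55 < 120
No further defaults.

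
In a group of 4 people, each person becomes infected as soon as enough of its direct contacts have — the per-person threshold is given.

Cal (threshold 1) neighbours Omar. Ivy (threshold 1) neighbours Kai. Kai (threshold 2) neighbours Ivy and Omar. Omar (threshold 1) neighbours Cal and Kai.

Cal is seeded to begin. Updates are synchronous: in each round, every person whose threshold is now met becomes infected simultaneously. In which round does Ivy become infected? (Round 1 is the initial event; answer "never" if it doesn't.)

never

Round 1 — Cal becomes infected (initial).
Round 2 — checking thresholds:
  Omar: 1 of 2 neighbours ≥ 1, becomes infected.
Round 3 — no new infections; cascade stops.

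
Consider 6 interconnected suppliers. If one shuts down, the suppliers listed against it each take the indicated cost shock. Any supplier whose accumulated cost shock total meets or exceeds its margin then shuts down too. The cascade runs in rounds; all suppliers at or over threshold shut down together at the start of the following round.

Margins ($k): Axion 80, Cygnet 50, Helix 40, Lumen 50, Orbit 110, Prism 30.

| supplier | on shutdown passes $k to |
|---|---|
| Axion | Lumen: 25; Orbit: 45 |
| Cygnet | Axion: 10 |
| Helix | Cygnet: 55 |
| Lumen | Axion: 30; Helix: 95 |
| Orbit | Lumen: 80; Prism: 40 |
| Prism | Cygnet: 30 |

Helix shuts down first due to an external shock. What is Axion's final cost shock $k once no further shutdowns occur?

Round 1 — Helix shuts down (initial).
  Cygnet: +55 → 55 ≥ 50
Round 2 — Cygnet shuts down.
  Axion: +10 → 10 < 80
No further shutdowns.

10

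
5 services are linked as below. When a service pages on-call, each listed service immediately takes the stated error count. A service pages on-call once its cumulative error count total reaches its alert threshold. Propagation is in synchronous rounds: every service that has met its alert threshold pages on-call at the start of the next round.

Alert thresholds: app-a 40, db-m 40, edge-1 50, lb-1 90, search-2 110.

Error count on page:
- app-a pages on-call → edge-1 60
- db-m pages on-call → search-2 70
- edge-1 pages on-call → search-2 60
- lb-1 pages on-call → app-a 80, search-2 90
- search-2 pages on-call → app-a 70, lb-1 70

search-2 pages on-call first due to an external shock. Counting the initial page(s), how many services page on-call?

Round 1 — search-2 pages on-call (initial).
  app-a: +70 → 70 ≥ 40
  lb-1: +70 → 70 < 90
Round 2 — app-a pages on-call.
  edge-1: +60 → 60 ≥ 50
Round 3 — edge-1 pages on-call.
No further pages.

3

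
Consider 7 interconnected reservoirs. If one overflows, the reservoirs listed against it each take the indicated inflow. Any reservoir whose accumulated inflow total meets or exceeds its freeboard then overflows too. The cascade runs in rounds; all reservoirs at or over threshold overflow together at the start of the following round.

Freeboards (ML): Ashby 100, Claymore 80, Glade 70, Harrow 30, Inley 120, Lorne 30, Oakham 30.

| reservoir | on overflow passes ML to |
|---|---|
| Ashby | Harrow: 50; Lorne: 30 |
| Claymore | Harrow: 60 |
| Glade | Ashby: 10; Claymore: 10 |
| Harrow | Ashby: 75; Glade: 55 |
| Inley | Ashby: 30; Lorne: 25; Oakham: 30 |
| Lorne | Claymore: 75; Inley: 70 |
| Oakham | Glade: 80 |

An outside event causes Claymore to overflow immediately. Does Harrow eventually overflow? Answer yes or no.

Round 1 — Claymore overflows (initial).
  Harrow: +60 → 60 ≥ 30
Round 2 — Harrow overflows.
  Ashby: +75 → 75 < 100
  Glade: +55 → 55 < 70
No further overflows.

yes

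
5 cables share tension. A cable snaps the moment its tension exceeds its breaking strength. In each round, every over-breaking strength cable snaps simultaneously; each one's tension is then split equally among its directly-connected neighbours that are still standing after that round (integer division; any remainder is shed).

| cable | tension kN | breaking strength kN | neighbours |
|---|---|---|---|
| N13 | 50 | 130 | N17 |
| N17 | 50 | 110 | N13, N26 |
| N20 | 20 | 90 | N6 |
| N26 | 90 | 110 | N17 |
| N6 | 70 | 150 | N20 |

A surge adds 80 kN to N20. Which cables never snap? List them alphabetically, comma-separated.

Round 1 — N20 at 100 > 90. N20 snaps.
  N20 sheds 100 kN to N6: 100 each.
    N6: 70+100 = 170 > 150
Round 2 — N6 snaps.
  N6 sheds 170 kN: no online neighbours, lost.
No further breaks.

N13, N17, N26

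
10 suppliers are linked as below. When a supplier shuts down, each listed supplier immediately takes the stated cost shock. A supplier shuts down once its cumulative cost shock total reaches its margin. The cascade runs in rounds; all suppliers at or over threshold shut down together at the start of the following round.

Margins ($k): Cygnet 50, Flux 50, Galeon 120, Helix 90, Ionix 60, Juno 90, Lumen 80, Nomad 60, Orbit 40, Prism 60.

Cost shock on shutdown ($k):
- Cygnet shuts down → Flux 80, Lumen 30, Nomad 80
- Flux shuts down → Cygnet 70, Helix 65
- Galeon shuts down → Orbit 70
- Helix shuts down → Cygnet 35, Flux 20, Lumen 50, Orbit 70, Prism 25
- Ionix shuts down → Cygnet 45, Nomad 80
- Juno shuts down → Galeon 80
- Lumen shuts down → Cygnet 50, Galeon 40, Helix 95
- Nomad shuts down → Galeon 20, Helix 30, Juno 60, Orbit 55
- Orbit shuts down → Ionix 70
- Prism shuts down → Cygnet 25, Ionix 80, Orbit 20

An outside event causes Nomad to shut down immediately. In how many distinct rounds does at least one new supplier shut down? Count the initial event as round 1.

Round 1 — Nomad shuts down (initial).
  Galeon: +20 → 20 < 120
  Helix: +30 → 30 < 90
  Juno: +60 → 60 < 90
  Orbit: +55 → 55 ≥ 40
Round 2 — Orbit shuts down.
  Ionix: +70 → 70 ≥ 60
Round 3 — Ionix shuts down.
  Cygnet: +45 → 45 < 50
No further shutdowns.

3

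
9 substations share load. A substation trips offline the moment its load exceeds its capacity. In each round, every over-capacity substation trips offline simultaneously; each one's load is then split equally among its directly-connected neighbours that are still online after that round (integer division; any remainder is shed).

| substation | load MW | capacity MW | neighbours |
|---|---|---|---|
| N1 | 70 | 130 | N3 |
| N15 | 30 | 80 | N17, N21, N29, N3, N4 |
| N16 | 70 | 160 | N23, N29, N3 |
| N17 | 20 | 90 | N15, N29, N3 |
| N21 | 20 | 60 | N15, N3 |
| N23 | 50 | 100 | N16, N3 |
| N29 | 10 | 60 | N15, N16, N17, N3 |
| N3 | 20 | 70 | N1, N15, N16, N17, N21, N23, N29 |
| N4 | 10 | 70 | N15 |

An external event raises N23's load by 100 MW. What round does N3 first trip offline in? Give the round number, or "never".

2

Round 1 — N23 at 150 > 100. N23 trips offline.
  N23 sheds 150 MW to N16, N3: 75 each.
    N16: 70+75 = 145 ≤ 160
    N3: 20+75 = 95 > 70
Round 2 — N3 trips offline.
  N3 sheds 95 MW to N1, N15, N16, N17, N21, N29: 15 each (5 lost).
    N1: 70+15 = 85 ≤ 130
    N15: 30+15 = 45 ≤ 80
    N16: 145+15 = 160 ≤ 160
    N17: 20+15 = 35 ≤ 90
    N21: 20+15 = 35 ≤ 60
    N29: 10+15 = 25 ≤ 60
No further trips.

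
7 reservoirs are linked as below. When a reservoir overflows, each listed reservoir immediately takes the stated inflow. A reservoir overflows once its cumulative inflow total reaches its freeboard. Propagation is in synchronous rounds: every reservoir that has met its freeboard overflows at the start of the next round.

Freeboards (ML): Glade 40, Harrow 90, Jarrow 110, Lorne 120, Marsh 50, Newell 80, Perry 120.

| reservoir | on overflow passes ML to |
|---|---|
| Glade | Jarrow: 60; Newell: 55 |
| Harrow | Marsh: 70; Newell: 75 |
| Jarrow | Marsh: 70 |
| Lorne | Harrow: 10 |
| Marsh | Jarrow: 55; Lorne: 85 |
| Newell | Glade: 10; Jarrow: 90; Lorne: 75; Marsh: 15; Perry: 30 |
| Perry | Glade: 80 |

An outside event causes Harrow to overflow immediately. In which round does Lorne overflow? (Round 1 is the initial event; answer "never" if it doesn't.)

Round 1 — Harrow overflows (initial).
  Marsh: +70 → 70 ≥ 50
  Newell: +75 → 75 < 80
Round 2 — Marsh overflows.
  Jarrow: +55 → 55 < 110
  Lorne: +85 → 85 < 120
No further overflows.

never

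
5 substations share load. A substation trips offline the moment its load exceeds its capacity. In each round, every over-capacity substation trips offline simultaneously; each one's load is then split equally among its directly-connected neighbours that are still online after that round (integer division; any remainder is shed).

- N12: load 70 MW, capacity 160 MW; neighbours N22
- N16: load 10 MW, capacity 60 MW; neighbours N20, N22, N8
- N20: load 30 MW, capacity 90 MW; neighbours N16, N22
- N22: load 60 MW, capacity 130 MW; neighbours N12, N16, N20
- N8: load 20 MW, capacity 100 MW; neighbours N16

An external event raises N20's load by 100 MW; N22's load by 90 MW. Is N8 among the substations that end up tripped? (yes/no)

yes

Round 1 — N20 at 130 > 90; N22 at 150 > 130. N20, N22 trip offline.
  N20 sheds 130 MW to N16: 130 each.
    N16: 10+130 = 140 > 60
  N22 sheds 150 MW to N12, N16: 75 each.
    N12: 70+75 = 145 ≤ 160
    N16: 140+75 = 215 > 60
Round 2 — N16 trips offline.
  N16 sheds 215 MW to N8: 215 each.
    N8: 20+215 = 235 > 100
Round 3 — N8 trips offline.
  N8 sheds 235 MW: no online neighbours, lost.
No further trips.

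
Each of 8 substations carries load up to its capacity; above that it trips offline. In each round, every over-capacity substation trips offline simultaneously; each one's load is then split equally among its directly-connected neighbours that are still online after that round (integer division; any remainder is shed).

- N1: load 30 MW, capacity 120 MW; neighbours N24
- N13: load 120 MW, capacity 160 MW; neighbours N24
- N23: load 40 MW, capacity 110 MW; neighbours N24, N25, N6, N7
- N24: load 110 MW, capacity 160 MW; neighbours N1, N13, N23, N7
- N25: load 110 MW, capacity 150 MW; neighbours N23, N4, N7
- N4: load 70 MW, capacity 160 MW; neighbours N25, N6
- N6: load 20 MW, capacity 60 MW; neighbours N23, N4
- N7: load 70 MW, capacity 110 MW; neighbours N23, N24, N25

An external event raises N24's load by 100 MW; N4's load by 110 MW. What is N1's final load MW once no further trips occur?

82

Round 1 — N24 at 210 > 160; N4 at 180 > 160. N24, N4 trip offline.
  N24 sheds 210 MW to N1, N13, N23, N7: 52 each (2 lost).
    N1: 30+52 = 82 ≤ 120
    N13: 120+52 = 172 > 160
    N23: 40+52 = 92 ≤ 110
    N7: 70+52 = 122 > 110
  N4 sheds 180 MW to N25, N6: 90 each.
    N25: 110+90 = 200 > 150
    N6: 20+90 = 110 > 60
Round 2 — N13, N25, N6, N7 trip offline.
  N13 sheds 172 MW: no online neighbours, lost.
  N25 sheds 200 MW to N23: 200 each.
    N23: 92+200 = 292 > 110
  N6 sheds 110 MW to N23: 110 each.
    N23: 292+110 = 402 > 110
  N7 sheds 122 MW to N23: 122 each.
    N23: 402+122 = 524 > 110
Round 3 — N23 trips offline.
  N23 sheds 524 MW: no online neighbours, lost.
No further trips.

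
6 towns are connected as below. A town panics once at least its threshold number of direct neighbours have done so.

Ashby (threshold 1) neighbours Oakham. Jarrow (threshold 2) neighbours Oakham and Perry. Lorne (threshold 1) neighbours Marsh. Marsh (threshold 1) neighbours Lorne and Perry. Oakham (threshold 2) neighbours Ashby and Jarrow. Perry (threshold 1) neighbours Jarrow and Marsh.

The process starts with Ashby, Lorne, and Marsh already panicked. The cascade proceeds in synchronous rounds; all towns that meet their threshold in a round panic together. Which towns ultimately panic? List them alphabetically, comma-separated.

Ashby, Lorne, Marsh, Perry

Round 1 — Ashby, Lorne, Marsh panic (initial).
Round 2 — checking thresholds:
  Oakham: 1 of 2 neighbours < 2, holds.
  Perry: 1 of 2 neighbours ≥ 1, panics.
Round 3 — no new panics; cascade stops.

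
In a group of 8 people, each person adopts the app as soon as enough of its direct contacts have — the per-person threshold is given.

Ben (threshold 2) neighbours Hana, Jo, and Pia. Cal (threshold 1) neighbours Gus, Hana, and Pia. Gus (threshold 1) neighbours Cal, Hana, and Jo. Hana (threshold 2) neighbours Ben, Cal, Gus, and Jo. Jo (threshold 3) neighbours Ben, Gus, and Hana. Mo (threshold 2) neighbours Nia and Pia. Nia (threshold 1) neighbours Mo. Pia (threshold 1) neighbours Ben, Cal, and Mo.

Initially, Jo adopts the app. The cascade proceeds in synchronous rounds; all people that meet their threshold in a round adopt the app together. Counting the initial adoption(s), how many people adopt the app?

6

Round 1 — Jo adopts the app (initial).
Round 2 — checking thresholds:
  Ben: 1 of 3 neighbours < 2, not yet.
  Gus: 1 of 3 neighbours ≥ 1, adopts the app.
  Hana: 1 of 4 neighbours < 2, not yet.
Round 3 — checking thresholds:
  Ben: 1 of 3 neighbours < 2, not yet.
  Cal: 1 of 3 neighbours ≥ 1, adopts the app.
  Hana: 2 of 4 neighbours ≥ 2, adopts the app.
Round 4 — checking thresholds:
  Ben: 2 of 3 neighbours ≥ 2, adopts the app.
  Pia: 1 of 3 neighbours ≥ 1, adopts the app.
Round 5 — no new adoptions; cascade stops.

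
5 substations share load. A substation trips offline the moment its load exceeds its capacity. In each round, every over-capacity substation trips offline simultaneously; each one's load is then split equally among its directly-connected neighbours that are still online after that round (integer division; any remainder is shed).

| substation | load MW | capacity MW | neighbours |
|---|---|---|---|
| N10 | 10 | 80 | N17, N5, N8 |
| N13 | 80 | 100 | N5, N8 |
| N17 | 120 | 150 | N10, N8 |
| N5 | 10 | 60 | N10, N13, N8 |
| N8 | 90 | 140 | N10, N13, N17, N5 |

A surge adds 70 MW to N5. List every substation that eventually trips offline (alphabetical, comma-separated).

N10, N13, N17, N5, N8

Round 1 — N5 at 80 > 60. N5 trips offline.
  N5 sheds 80 MW to N10, N13, N8: 26 each (2 lost).
    N10: 10+26 = 36 ≤ 80
    N13: 80+26 = 106 > 100
    N8: 90+26 = 116 ≤ 140
Round 2 — N13 trips offline.
  N13 sheds 106 MW to N8: 106 each.
    N8: 116+106 = 222 > 140
Round 3 — N8 trips offline.
  N8 sheds 222 MW to N10, N17: 111 each.
    N10: 36+111 = 147 > 80
    N17: 120+111 = 231 > 150
Round 4 — N10, N17 trip offline.
  N10 sheds 147 MW: no online neighbours, lost.
  N17 sheds 231 MW: no online neighbours, lost.
No further trips.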